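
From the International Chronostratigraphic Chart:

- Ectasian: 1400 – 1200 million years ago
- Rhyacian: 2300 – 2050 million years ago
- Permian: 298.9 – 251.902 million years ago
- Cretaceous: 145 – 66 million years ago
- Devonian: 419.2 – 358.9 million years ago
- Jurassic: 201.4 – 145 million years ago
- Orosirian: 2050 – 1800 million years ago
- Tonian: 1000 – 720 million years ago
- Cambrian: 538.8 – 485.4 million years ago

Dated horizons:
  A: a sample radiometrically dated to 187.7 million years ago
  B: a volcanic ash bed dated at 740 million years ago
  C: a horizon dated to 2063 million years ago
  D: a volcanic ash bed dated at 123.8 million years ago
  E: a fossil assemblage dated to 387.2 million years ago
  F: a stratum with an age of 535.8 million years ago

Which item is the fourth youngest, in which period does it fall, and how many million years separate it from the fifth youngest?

Sorted youngest-first by Ma: D (123.8), A (187.7), E (387.2), F (535.8), B (740), C (2063).
The fourth youngest is F at 535.8 Ma, which lies in 538.8–485.4 Ma: the Cambrian.
The fifth youngest is B at 740 Ma; separation = |535.8 − 740| = 204.2 Myr.

F, in the Cambrian; 204.2 million years to B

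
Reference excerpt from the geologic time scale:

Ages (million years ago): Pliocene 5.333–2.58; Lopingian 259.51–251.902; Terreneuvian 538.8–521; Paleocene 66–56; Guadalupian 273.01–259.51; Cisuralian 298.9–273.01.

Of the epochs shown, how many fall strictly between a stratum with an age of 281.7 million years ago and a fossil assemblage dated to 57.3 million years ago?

The older date is 281.7 Ma and the younger is 57.3 Ma.
Epochs with start < 281.7 and end > 57.3 Ma: Guadalupian (273.01–259.51), Lopingian (259.51–251.902).
That is 2 complete epochs.

2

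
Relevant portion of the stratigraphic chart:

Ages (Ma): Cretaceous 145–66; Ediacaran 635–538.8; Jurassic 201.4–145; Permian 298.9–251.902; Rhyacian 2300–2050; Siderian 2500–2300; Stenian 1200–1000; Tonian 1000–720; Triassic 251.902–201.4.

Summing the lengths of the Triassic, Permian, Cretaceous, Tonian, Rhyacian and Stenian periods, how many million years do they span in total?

Duration is start − end for each: (251.902 − 201.4) + (298.9 − 251.902) + (145 − 66) + (1000 − 720) + (2300 − 2050) + (1200 − 1000).
That is 50.502 + 46.998 + 79 + 280 + 250 + 200, which totals 906.5 million years.

906.5 million years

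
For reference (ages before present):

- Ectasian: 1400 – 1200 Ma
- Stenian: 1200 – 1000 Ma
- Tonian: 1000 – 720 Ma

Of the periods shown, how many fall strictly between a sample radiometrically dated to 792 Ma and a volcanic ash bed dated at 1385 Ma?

1385 Ma sits inside the Ectasian (1400–1200) and 792 Ma inside the Tonian (1000–720); neither of those is wholly between the two dates.
The listed periods lying completely between them are Stenian — 1 in all.

1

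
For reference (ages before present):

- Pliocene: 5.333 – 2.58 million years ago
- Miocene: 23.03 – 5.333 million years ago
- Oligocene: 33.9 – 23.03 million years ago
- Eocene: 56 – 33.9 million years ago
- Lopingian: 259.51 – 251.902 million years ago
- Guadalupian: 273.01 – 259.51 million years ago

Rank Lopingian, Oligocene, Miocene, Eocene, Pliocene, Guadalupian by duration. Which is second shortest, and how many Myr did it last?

Lopingian, 7.608 million years

Durations: Lopingian 7.608; Oligocene 10.87; Miocene 17.697; Eocene 22.1; Pliocene 2.753; Guadalupian 13.5 Myr.
Sorted shortest-first: Pliocene (2.753), Lopingian (7.608), Oligocene (10.87), Guadalupian (13.5), Miocene (17.697), Eocene (22.1).
The second shortest is Lopingian at 7.608 Myr.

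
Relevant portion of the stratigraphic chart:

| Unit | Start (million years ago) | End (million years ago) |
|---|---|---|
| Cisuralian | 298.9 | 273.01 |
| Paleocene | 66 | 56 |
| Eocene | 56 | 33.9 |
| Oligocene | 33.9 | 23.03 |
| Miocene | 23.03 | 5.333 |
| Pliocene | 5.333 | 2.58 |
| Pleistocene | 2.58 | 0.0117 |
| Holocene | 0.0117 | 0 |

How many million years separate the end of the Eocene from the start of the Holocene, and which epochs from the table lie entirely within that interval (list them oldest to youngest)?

33.8883 million years; Oligocene, Miocene, Pliocene, Pleistocene

End of Eocene = 33.9 Ma; start of Holocene = 0.0117 Ma.
Gap = 33.9 − 0.0117 = 33.8883 Myr.
Epochs wholly inside 33.9–0.0117 Ma: Oligocene (33.9–23.03), Miocene (23.03–5.333), Pliocene (5.333–2.58), Pleistocene (2.58–0.0117).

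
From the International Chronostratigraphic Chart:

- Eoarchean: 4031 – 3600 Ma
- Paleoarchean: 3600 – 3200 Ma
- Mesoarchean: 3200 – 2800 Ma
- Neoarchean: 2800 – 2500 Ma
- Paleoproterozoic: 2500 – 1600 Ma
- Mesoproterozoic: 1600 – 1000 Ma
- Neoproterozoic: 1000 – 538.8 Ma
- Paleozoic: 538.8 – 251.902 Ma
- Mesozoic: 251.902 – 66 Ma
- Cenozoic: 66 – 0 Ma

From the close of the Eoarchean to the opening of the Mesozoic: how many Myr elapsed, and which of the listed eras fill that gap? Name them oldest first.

The Eoarchean closes at 3600 Ma and the Mesozoic opens at 251.902 Ma, so the interval is 3600 − 251.902 = 3348.098 Myr.
An era fits inside if it starts at or after 3600 Ma and ends at or before 251.902 Ma; oldest first that gives Paleoarchean, Mesoarchean, Neoarchean, Paleoproterozoic, Mesoproterozoic, Neoproterozoic, Paleozoic.

3348.098 million years; Paleoarchean, Mesoarchean, Neoarchean, Paleoproterozoic, Mesoproterozoic, Neoproterozoic, Paleozoic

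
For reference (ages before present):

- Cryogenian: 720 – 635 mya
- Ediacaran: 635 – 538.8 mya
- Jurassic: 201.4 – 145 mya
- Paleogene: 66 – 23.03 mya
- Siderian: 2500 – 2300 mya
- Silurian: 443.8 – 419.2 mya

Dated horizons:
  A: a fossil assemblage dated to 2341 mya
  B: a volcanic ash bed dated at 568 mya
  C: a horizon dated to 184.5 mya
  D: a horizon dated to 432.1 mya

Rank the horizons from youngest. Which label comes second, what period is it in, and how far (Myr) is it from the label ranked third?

D, in the Silurian; 135.9 million years to B

Sorted youngest-first by Ma: C (184.5), D (432.1), B (568), A (2341).
The second youngest is D at 432.1 Ma, which lies in 443.8–419.2 Ma: the Silurian.
The third youngest is B at 568 Ma; separation = |432.1 − 568| = 135.9 Myr.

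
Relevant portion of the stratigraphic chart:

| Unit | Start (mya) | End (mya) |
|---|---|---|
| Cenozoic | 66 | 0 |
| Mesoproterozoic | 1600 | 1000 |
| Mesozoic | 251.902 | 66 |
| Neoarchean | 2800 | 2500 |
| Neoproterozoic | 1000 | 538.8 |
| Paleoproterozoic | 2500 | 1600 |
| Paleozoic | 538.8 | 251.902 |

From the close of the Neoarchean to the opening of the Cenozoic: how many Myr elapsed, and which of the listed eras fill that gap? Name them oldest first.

The Neoarchean closes at 2500 Ma and the Cenozoic opens at 66 Ma, so the interval is 2500 − 66 = 2434 Myr.
An era fits inside if it starts at or after 2500 Ma and ends at or before 66 Ma; oldest first that gives Paleoproterozoic, Mesoproterozoic, Neoproterozoic, Paleozoic, Mesozoic.

2434 million years; Paleoproterozoic, Mesoproterozoic, Neoproterozoic, Paleozoic, Mesozoic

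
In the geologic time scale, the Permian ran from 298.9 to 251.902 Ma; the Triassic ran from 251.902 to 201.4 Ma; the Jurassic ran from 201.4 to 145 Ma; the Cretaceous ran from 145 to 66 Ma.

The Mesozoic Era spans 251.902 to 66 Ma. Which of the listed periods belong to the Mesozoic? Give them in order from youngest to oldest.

Periods with both bounds inside 251.902–66 Ma: Cretaceous (145–66), Jurassic (201.4–145), Triassic (251.902–201.4).

Cretaceous, Jurassic, Triassic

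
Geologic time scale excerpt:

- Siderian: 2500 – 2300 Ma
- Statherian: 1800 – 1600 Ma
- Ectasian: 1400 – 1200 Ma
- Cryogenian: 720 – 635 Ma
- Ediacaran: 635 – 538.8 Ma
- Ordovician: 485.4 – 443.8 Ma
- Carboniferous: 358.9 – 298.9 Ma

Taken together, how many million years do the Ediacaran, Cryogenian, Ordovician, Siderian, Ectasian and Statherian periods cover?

Duration is start − end for each: (635 − 538.8) + (720 − 635) + (485.4 − 443.8) + (2500 − 2300) + (1400 − 1200) + (1800 − 1600).
That is 96.2 + 85 + 41.6 + 200 + 200 + 200, which totals 822.8 million years.

822.8 million years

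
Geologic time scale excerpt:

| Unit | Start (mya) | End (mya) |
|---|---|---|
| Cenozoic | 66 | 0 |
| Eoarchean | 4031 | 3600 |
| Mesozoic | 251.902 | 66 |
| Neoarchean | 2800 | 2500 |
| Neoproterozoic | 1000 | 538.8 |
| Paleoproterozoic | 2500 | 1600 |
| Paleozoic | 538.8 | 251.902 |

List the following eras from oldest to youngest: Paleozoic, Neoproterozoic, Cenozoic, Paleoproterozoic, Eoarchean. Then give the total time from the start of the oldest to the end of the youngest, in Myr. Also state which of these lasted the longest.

Eoarchean → Paleoproterozoic → Neoproterozoic → Paleozoic → Cenozoic; total span 4031 Myr; longest is Paleoproterozoic

From the excerpt: Paleozoic 538.8–251.902; Neoproterozoic 1000–538.8; Cenozoic 66–0; Paleoproterozoic 2500–1600; Eoarchean 4031–3600 (Ma).
Larger Ma is earlier, so the oldest is Eoarchean and the youngest is Cenozoic; oldest to youngest: Eoarchean, Paleoproterozoic, Neoproterozoic, Paleozoic, Cenozoic.
Oldest start 4031 minus youngest end 0 gives 4031 Myr overall.
Individual lengths (start − end): Eoarchean 431; Cenozoic 66; Paleoproterozoic 900; Paleozoic 286.898; Neoproterozoic 461.2. The largest is Paleoproterozoic at 900 Myr.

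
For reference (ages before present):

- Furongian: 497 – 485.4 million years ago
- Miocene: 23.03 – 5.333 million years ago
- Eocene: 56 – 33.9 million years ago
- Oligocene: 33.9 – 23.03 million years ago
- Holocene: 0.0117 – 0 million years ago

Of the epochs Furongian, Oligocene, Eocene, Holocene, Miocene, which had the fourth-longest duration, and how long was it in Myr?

Oligocene, 10.87 million years

Durations: Furongian 11.6; Oligocene 10.87; Eocene 22.1; Holocene 0.0117; Miocene 17.697 Myr.
Sorted longest-first: Eocene (22.1), Miocene (17.697), Furongian (11.6), Oligocene (10.87), Holocene (0.0117).
The fourth longest is Oligocene at 10.87 Myr.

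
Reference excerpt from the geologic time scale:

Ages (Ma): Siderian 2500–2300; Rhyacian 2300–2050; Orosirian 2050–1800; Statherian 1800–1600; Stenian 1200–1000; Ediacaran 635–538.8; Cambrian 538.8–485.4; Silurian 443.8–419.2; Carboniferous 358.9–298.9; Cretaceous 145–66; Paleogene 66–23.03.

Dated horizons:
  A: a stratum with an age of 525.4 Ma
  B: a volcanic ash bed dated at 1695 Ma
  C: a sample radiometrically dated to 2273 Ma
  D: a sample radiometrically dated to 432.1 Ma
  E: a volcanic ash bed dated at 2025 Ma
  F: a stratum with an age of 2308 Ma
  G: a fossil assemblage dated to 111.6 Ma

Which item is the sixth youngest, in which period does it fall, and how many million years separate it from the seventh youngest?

Sorted youngest-first by Ma: G (111.6), D (432.1), A (525.4), B (1695), E (2025), C (2273), F (2308).
The sixth youngest is C at 2273 Ma, which lies in 2300–2050 Ma: the Rhyacian.
The seventh youngest is F at 2308 Ma; separation = |2273 − 2308| = 35 Myr.

C, in the Rhyacian; 35 million years to F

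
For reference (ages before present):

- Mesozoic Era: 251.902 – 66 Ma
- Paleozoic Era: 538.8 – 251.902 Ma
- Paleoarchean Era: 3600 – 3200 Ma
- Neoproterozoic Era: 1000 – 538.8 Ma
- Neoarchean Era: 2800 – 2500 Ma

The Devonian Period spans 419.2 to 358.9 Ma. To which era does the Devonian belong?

Paleozoic

The Devonian (419.2–358.9 Ma) lies entirely within 538.8–251.902 Ma, the Paleozoic Era.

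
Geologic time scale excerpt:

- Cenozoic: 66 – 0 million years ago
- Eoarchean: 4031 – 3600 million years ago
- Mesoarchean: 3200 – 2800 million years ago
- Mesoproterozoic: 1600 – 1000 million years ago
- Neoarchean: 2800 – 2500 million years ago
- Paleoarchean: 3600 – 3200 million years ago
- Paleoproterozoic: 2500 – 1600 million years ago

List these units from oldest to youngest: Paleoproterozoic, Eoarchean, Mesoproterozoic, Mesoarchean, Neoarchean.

Eoarchean, then Mesoarchean, then Neoarchean, then Paleoproterozoic, then Mesoproterozoic

The oldest of these is Eoarchean (starts 4031 Ma) and the youngest is Mesoproterozoic (ends 1000 Ma).
In between, by decreasing start age: Mesoarchean (3200), Neoarchean (2800), Paleoproterozoic (2500).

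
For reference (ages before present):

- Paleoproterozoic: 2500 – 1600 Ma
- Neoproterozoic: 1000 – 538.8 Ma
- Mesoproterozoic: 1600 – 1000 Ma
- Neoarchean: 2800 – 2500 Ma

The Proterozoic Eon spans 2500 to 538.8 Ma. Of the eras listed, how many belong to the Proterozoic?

Eras inside 2500–538.8 Ma: Paleoproterozoic, Mesoproterozoic, Neoproterozoic — 3 in total.

3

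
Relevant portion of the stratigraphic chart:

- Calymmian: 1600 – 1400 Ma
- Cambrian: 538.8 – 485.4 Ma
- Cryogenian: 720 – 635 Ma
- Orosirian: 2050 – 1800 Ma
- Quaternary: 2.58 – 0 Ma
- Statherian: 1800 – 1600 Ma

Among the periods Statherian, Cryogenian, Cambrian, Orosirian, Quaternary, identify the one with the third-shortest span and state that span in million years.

Cryogenian, 85 million years

Durations: Statherian 200; Cryogenian 85; Cambrian 53.4; Orosirian 250; Quaternary 2.58 Myr.
Sorted shortest-first: Quaternary (2.58), Cambrian (53.4), Cryogenian (85), Statherian (200), Orosirian (250).
The third shortest is Cryogenian at 85 Myr.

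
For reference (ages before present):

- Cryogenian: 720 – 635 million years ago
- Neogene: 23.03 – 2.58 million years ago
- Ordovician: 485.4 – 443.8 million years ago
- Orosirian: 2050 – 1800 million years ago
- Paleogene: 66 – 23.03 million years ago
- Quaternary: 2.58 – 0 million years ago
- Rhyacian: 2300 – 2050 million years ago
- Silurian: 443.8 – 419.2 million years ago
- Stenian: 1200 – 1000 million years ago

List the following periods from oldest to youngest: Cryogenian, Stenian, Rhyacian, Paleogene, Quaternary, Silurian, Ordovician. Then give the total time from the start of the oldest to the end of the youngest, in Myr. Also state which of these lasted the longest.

Rhyacian, Stenian, Cryogenian, Ordovician, Silurian, Paleogene, Quaternary; total span 2300 Myr; longest is Rhyacian

Start ages (Ma): Rhyacian 2300, Stenian 1200, Cryogenian 720, Ordovician 485.4, Silurian 443.8, Paleogene 66, Quaternary 2.58.
Ordered oldest to youngest: Rhyacian, Stenian, Cryogenian, Ordovician, Silurian, Paleogene, Quaternary.
Span = 2300 − 0 = 2300 Myr.
Durations: Quaternary 2.58, Stenian 200, Paleogene 42.97, Ordovician 41.6, Rhyacian 250, Silurian 24.6, Cryogenian 85 → longest is Rhyacian (250 Myr).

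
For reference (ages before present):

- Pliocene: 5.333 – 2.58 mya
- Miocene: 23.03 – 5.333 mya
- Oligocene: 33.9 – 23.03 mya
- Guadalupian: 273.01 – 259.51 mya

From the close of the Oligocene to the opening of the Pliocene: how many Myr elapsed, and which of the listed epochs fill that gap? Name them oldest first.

17.697 million years; Miocene

The Oligocene closes at 23.03 Ma and the Pliocene opens at 5.333 Ma, so the interval is 23.03 − 5.333 = 17.697 Myr.
An epoch fits inside if it starts at or after 23.03 Ma and ends at or before 5.333 Ma; oldest first that gives Miocene.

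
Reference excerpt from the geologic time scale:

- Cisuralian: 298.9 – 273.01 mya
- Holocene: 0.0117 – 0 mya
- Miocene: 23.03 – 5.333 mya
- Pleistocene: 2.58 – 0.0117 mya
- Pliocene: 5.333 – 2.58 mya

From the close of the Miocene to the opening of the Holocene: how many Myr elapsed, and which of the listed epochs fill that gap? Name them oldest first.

End of Miocene = 5.333 Ma; start of Holocene = 0.0117 Ma.
Gap = 5.333 − 0.0117 = 5.3213 Myr.
Epochs wholly inside 5.333–0.0117 Ma: Pliocene (5.333–2.58), Pleistocene (2.58–0.0117).

5.3213 million years; Pliocene, Pleistocene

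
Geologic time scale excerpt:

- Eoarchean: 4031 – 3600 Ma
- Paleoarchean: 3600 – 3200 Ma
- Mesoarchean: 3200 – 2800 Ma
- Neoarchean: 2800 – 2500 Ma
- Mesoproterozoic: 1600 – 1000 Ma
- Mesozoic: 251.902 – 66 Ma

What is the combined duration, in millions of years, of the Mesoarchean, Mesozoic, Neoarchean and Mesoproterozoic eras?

Duration is start − end for each: (3200 − 2800) + (251.902 − 66) + (2800 − 2500) + (1600 − 1000).
That is 400 + 185.902 + 300 + 600, which totals 1485.902 million years.

1485.902 million years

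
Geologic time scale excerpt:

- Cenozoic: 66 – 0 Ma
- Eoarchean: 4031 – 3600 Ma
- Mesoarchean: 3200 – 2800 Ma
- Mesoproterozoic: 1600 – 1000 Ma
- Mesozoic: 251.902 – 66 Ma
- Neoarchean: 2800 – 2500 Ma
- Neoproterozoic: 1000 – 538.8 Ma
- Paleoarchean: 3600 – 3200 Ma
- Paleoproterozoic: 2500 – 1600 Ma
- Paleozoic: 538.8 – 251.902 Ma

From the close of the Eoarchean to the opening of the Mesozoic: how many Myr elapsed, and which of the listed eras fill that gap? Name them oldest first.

End of Eoarchean = 3600 Ma; start of Mesozoic = 251.902 Ma.
Gap = 3600 − 251.902 = 3348.098 Myr.
Eras wholly inside 3600–251.902 Ma: Paleoarchean (3600–3200), Mesoarchean (3200–2800), Neoarchean (2800–2500), Paleoproterozoic (2500–1600), Mesoproterozoic (1600–1000), Neoproterozoic (1000–538.8), Paleozoic (538.8–251.902).

3348.098 million years; Paleoarchean, Mesoarchean, Neoarchean, Paleoproterozoic, Mesoproterozoic, Neoproterozoic, Paleozoic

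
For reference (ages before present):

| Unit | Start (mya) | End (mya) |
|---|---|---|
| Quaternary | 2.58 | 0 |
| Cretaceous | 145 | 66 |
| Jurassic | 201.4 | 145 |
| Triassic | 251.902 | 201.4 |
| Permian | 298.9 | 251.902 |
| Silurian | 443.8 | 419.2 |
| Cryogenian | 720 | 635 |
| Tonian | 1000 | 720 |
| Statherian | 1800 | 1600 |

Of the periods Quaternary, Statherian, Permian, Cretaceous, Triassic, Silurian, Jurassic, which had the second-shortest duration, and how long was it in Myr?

Silurian, 24.6 million years

Durations: Quaternary 2.58; Statherian 200; Permian 46.998; Cretaceous 79; Triassic 50.502; Silurian 24.6; Jurassic 56.4 Myr.
Sorted shortest-first: Quaternary (2.58), Silurian (24.6), Permian (46.998), Triassic (50.502), Jurassic (56.4), Cretaceous (79), Statherian (200).
The second shortest is Silurian at 24.6 Myr.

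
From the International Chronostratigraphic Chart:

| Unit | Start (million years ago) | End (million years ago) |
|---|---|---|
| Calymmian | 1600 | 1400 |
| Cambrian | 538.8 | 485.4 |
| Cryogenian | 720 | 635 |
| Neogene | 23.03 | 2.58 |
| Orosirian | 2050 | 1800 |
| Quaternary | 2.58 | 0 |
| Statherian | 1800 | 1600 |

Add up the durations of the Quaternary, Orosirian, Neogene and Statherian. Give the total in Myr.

473.03 million years

Each duration: Quaternary = 2.58; Orosirian = 250; Neogene = 20.45; Statherian = 200.
Sum: 2.58 + 250 + 20.45 + 200 = 473.03 Myr.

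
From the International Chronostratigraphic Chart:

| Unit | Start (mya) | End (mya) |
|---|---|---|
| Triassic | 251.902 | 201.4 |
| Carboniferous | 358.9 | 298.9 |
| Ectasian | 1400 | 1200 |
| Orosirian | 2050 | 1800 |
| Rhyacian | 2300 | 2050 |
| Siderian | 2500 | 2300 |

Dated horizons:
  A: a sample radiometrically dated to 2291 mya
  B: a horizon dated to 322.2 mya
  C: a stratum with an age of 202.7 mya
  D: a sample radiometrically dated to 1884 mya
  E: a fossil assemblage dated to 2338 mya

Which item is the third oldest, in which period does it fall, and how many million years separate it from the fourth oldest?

D, in the Orosirian; 1561.8 million years to B

Sorted oldest-first by Ma: E (2338), A (2291), D (1884), B (322.2), C (202.7).
The third oldest is D at 1884 Ma, which lies in 2050–1800 Ma: the Orosirian.
The fourth oldest is B at 322.2 Ma; separation = |1884 − 322.2| = 1561.8 Myr.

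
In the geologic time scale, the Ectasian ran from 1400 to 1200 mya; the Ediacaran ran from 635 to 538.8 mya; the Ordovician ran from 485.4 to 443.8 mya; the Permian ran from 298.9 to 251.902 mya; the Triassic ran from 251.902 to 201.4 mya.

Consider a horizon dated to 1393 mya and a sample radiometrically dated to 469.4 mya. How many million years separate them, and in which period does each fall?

Elapsed time: 1393 − 469.4 = 923.6 Myr.
1393 Ma lies within 1400–1200 Ma: Ectasian.
469.4 Ma lies within 485.4–443.8 Ma: Ordovician.

923.6 million years apart; the first in the Ectasian, the second in the Ordovician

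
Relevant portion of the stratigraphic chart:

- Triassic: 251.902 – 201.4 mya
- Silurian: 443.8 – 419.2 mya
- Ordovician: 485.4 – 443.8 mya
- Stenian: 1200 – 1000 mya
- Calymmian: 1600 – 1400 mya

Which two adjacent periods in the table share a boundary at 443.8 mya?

Ordovician and Silurian

The Ordovician ends at 443.8 mya and the Silurian begins at 443.8 mya, so they share that boundary.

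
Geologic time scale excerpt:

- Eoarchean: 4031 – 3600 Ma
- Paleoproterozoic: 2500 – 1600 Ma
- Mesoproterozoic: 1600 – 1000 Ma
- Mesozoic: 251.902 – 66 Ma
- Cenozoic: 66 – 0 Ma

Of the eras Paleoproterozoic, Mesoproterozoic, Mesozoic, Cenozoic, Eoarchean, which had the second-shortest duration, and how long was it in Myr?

Mesozoic, 185.902 million years

Durations: Paleoproterozoic 900; Mesoproterozoic 600; Mesozoic 185.902; Cenozoic 66; Eoarchean 431 Myr.
Sorted shortest-first: Cenozoic (66), Mesozoic (185.902), Eoarchean (431), Mesoproterozoic (600), Paleoproterozoic (900).
The second shortest is Mesozoic at 185.902 Myr.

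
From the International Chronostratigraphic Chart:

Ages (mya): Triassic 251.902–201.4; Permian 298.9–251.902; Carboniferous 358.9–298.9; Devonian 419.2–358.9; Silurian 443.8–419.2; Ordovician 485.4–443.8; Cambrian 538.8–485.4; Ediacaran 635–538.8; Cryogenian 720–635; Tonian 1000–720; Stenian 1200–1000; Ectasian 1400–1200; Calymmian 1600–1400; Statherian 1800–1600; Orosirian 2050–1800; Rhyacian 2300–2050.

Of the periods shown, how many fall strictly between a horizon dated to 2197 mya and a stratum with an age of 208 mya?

14

The older date is 2197 Ma and the younger is 208 Ma.
Periods with start < 2197 and end > 208 Ma: Orosirian (2050–1800), Statherian (1800–1600), Calymmian (1600–1400), Ectasian (1400–1200), Stenian (1200–1000), Tonian (1000–720), Cryogenian (720–635), Ediacaran (635–538.8), Cambrian (538.8–485.4), Ordovician (485.4–443.8), Silurian (443.8–419.2), Devonian (419.2–358.9), Carboniferous (358.9–298.9), Permian (298.9–251.902).
That is 14 complete periods.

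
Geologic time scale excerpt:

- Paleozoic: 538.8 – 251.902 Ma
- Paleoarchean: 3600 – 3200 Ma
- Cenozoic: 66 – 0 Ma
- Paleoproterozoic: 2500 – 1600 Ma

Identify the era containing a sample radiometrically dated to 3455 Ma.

Paleoarchean

3455 Ma lies between 3600 and 3200 Ma, so it falls in the Paleoarchean.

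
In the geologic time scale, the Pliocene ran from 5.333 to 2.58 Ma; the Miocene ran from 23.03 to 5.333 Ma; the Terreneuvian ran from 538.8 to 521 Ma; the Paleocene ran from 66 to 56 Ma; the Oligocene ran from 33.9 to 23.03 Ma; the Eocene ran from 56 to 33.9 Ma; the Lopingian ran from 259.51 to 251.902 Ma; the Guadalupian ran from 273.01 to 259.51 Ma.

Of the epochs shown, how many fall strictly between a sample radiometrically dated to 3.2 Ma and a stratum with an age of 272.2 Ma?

5

272.2 Ma sits inside the Guadalupian (273.01–259.51) and 3.2 Ma inside the Pliocene (5.333–2.58); neither of those is wholly between the two dates.
The listed epochs lying completely between them are Lopingian, Paleocene, Eocene, Oligocene, Miocene — 5 in all.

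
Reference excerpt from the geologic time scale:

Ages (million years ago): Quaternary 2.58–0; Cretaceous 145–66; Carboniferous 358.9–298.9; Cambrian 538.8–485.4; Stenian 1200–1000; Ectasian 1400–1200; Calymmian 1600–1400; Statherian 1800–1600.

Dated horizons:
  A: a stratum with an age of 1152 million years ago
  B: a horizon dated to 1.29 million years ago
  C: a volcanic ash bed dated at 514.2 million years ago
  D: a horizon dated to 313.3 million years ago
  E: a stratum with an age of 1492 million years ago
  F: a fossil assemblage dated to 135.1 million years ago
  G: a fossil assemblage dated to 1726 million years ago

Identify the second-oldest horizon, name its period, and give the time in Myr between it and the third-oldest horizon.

E, in the Calymmian; 340 million years to A

Larger Ma means older, so oldest first: G 1726 > E 1492 > A 1152 > C 514.2 > D 313.3 > F 135.1 > B 1.29.
Counting 2 along gives E (1492 Ma); the excerpt puts that inside the Calymmian, 1600–1400 Ma.
Next in line is A (1152 Ma), and 1492 − 1152 = 340 Myr.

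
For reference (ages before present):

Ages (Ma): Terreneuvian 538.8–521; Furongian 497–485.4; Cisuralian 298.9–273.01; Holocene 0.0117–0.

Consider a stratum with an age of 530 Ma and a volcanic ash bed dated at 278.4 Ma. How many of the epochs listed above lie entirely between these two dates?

530 Ma sits inside the Terreneuvian (538.8–521) and 278.4 Ma inside the Cisuralian (298.9–273.01); neither of those is wholly between the two dates.
The listed epochs lying completely between them are Furongian — 1 in all.

1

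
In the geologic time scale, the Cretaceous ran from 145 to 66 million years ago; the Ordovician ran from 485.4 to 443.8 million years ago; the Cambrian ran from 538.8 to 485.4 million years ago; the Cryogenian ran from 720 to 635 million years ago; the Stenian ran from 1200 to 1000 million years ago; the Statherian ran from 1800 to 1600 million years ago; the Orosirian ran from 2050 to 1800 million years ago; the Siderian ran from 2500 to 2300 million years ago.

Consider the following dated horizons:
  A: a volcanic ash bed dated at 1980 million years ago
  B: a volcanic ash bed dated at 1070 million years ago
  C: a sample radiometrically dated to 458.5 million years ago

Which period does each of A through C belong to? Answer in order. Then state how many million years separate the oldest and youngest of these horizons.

A: 1980 Ma lies in 2050–1800 Ma, so Orosirian.
B: 1070 Ma lies in 1200–1000 Ma, so Stenian.
C: 458.5 Ma lies in 485.4–443.8 Ma, so Ordovician.
Oldest = 1980 Ma, youngest = 458.5 Ma → span 1521.5 Myr.

A — Orosirian; B — Stenian; C — Ordovician; span 1521.5 million years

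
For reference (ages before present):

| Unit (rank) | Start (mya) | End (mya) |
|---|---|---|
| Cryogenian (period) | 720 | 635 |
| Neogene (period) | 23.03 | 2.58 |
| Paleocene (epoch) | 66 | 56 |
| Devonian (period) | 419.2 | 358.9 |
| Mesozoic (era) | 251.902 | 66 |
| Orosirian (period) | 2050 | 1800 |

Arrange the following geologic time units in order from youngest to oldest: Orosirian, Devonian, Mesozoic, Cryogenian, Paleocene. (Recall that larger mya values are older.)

Paleocene, Mesozoic, Devonian, Cryogenian, Orosirian

The oldest of these is Orosirian (starts 2050 Ma) and the youngest is Paleocene (ends 56 Ma).
In between, by decreasing start age: Cryogenian (720), Devonian (419.2), Mesozoic (251.902).
Listing youngest first means reversing that sequence.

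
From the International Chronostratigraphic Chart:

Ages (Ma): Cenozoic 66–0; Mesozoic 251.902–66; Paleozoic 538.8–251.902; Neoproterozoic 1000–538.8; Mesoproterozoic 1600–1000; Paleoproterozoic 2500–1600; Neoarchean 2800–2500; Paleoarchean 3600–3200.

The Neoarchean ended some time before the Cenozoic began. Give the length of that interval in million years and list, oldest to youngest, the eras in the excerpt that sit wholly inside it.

2434 million years; Paleoproterozoic, Mesoproterozoic, Neoproterozoic, Paleozoic, Mesozoic

The Neoarchean closes at 2500 Ma and the Cenozoic opens at 66 Ma, so the interval is 2500 − 66 = 2434 Myr.
An era fits inside if it starts at or after 2500 Ma and ends at or before 66 Ma; oldest first that gives Paleoproterozoic, Mesoproterozoic, Neoproterozoic, Paleozoic, Mesozoic.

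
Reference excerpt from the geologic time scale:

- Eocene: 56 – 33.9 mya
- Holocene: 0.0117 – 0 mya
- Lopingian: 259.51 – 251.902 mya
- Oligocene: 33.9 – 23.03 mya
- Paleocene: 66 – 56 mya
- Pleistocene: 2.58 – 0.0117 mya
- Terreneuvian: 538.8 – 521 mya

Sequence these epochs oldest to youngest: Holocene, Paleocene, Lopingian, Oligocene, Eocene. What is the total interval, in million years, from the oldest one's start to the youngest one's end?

Lopingian → Paleocene → Eocene → Oligocene → Holocene; total span 259.51 Myr

From the excerpt: Holocene 0.0117–0; Paleocene 66–56; Lopingian 259.51–251.902; Oligocene 33.9–23.03; Eocene 56–33.9 (Ma).
Larger Ma is earlier, so the oldest is Lopingian and the youngest is Holocene; oldest to youngest: Lopingian, Paleocene, Eocene, Oligocene, Holocene.
Oldest start 259.51 minus youngest end 0 gives 259.51 Myr overall.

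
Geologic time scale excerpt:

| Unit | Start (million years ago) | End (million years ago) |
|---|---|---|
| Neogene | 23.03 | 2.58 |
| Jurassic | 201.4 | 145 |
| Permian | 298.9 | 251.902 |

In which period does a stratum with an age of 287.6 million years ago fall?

Permian

287.6 Ma lies between 298.9 and 251.902 Ma, so it falls in the Permian.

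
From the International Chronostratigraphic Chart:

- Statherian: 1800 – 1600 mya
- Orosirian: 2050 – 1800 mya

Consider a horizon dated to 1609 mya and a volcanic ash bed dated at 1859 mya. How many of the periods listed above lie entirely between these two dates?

0

The older date is 1859 Ma and the younger is 1609 Ma.
No period both begins after 1859 Ma and ends before 1609 Ma, so the count is 0.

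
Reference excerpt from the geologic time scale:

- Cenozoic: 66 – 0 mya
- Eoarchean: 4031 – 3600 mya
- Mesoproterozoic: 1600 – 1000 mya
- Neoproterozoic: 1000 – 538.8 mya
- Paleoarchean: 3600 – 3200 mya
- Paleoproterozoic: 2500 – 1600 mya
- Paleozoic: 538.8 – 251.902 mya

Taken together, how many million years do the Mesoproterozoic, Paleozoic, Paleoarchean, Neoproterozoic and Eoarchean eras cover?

2179.098 million years

Duration is start − end for each: (1600 − 1000) + (538.8 − 251.902) + (3600 − 3200) + (1000 − 538.8) + (4031 − 3600).
That is 600 + 286.898 + 400 + 461.2 + 431, which totals 2179.098 million years.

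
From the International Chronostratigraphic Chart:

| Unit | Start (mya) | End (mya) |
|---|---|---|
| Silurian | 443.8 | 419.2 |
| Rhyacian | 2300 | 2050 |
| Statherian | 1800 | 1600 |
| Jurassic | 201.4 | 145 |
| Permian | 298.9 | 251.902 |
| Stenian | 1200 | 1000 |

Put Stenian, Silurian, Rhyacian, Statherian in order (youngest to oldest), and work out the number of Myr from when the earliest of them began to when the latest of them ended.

Silurian, Stenian, Statherian, Rhyacian; total span 1880.8 Myr

Start ages (Ma): Rhyacian 2300, Statherian 1800, Stenian 1200, Silurian 443.8.
Ordered youngest to oldest: Silurian, Stenian, Statherian, Rhyacian.
Span = 2300 − 419.2 = 1880.8 Myr.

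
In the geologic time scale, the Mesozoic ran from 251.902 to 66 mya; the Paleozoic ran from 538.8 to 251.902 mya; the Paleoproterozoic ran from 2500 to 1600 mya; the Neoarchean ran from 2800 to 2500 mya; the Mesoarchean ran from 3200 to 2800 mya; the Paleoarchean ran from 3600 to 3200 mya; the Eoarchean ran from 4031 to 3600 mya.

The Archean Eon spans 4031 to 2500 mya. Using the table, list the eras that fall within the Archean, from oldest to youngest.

Eras with both bounds inside 4031–2500 Ma: Eoarchean (4031–3600), Paleoarchean (3600–3200), Mesoarchean (3200–2800), Neoarchean (2800–2500).

Eoarchean, Paleoarchean, Mesoarchean, Neoarchean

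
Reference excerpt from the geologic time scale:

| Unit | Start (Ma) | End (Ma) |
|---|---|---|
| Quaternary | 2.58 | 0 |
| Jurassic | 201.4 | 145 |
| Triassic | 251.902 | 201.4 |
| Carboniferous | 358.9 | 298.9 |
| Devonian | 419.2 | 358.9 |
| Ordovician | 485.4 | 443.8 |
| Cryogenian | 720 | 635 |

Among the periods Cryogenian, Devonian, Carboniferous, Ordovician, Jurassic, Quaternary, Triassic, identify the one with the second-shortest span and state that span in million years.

Durations: Cryogenian 85; Devonian 60.3; Carboniferous 60; Ordovician 41.6; Jurassic 56.4; Quaternary 2.58; Triassic 50.502 Myr.
Sorted shortest-first: Quaternary (2.58), Ordovician (41.6), Triassic (50.502), Jurassic (56.4), Carboniferous (60), Devonian (60.3), Cryogenian (85).
The second shortest is Ordovician at 41.6 Myr.

Ordovician, 41.6 million years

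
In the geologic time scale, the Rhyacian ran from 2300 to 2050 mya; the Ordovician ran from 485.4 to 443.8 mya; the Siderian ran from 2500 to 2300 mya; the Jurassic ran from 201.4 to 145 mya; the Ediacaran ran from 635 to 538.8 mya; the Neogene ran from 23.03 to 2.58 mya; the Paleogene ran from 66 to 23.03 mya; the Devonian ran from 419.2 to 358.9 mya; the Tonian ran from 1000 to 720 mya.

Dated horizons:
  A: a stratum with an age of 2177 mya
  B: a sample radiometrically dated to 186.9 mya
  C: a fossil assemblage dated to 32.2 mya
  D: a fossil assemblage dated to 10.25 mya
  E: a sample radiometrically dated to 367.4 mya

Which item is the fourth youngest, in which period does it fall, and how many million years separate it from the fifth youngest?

E, in the Devonian; 1809.6 million years to A

Sorted youngest-first by Ma: D (10.25), C (32.2), B (186.9), E (367.4), A (2177).
The fourth youngest is E at 367.4 Ma, which lies in 419.2–358.9 Ma: the Devonian.
The fifth youngest is A at 2177 Ma; separation = |367.4 − 2177| = 1809.6 Myr.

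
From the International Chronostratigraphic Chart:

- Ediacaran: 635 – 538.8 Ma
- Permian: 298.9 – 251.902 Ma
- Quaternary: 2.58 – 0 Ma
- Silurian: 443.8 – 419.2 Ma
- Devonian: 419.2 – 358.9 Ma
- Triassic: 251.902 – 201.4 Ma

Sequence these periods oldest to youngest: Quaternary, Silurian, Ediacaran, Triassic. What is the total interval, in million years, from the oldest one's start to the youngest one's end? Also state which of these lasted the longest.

From the excerpt: Quaternary 2.58–0; Silurian 443.8–419.2; Ediacaran 635–538.8; Triassic 251.902–201.4 (Ma).
Larger Ma is earlier, so the oldest is Ediacaran and the youngest is Quaternary; oldest to youngest: Ediacaran, Silurian, Triassic, Quaternary.
Oldest start 635 minus youngest end 0 gives 635 Myr overall.
Individual lengths (start − end): Silurian 24.6; Ediacaran 96.2; Triassic 50.502; Quaternary 2.58. The largest is Ediacaran at 96.2 Myr.

Ediacaran → Silurian → Triassic → Quaternary; total span 635 Myr; longest is Ediacaran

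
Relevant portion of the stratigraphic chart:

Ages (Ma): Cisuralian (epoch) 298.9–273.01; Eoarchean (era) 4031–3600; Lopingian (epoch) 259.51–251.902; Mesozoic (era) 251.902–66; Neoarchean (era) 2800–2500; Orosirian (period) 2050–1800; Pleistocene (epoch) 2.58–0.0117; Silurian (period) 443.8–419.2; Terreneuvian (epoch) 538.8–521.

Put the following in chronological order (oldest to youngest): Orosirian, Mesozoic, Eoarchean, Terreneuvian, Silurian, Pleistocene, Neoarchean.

Eoarchean → Neoarchean → Orosirian → Terreneuvian → Silurian → Mesozoic → Pleistocene

Read off each span (Ma): Orosirian 2050–1800; Mesozoic 251.902–66; Eoarchean 4031–3600; Terreneuvian 538.8–521; Silurian 443.8–419.2; Pleistocene 2.58–0.0117; Neoarchean 2800–2500.
Larger Ma is older, so oldest→youngest is Eoarchean, Neoarchean, Orosirian, Terreneuvian, Silurian, Mesozoic, Pleistocene.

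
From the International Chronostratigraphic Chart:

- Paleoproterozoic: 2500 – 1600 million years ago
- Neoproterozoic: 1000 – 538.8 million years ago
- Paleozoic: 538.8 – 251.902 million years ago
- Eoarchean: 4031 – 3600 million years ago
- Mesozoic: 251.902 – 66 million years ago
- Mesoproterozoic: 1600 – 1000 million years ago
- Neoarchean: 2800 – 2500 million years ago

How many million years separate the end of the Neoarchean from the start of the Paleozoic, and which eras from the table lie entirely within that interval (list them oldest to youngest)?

End of Neoarchean = 2500 Ma; start of Paleozoic = 538.8 Ma.
Gap = 2500 − 538.8 = 1961.2 Myr.
Eras wholly inside 2500–538.8 Ma: Paleoproterozoic (2500–1600), Mesoproterozoic (1600–1000), Neoproterozoic (1000–538.8).

1961.2 million years; Paleoproterozoic, Mesoproterozoic, Neoproterozoic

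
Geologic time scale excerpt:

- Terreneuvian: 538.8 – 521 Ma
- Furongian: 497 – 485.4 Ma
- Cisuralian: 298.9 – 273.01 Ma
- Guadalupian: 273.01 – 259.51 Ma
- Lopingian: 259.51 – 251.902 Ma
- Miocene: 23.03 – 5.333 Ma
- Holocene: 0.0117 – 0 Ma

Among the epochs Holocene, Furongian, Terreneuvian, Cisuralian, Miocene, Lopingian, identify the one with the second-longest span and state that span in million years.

Start − end for each: Holocene 0.0117 − 0 = 0.0117; Furongian 497 − 485.4 = 11.6; Terreneuvian 538.8 − 521 = 17.8; Cisuralian 298.9 − 273.01 = 25.89; Miocene 23.03 − 5.333 = 17.697; Lopingian 259.51 − 251.902 = 7.608.
Ranking these from longest: Cisuralian > Terreneuvian > Miocene > Furongian > Lopingian > Holocene.
Position 2 in that ranking is Terreneuvian, which lasted 17.8 Myr.

Terreneuvian, 17.8 million years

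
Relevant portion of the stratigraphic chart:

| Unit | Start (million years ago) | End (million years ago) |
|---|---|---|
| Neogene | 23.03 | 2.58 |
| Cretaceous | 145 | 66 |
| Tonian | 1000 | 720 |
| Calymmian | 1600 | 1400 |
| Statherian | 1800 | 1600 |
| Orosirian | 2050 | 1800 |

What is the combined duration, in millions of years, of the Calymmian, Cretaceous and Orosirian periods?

529 million years

Each duration: Calymmian = 200; Cretaceous = 79; Orosirian = 250.
Sum: 200 + 79 + 250 = 529 Myr.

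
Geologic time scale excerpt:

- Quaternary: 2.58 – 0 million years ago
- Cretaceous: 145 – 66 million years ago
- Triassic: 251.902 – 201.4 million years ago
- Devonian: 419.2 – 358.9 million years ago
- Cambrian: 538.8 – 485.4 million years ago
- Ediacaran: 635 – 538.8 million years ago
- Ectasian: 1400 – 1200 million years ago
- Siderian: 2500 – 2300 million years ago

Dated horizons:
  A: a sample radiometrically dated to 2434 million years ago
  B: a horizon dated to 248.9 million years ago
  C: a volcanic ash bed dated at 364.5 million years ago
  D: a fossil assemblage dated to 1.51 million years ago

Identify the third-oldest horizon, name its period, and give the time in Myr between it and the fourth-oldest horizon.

B, in the Triassic; 247.39 million years to D

Larger Ma means older, so oldest first: A 2434 > C 364.5 > B 248.9 > D 1.51.
Counting 3 along gives B (248.9 Ma); the excerpt puts that inside the Triassic, 251.902–201.4 Ma.
Next in line is D (1.51 Ma), and 248.9 − 1.51 = 247.39 Myr.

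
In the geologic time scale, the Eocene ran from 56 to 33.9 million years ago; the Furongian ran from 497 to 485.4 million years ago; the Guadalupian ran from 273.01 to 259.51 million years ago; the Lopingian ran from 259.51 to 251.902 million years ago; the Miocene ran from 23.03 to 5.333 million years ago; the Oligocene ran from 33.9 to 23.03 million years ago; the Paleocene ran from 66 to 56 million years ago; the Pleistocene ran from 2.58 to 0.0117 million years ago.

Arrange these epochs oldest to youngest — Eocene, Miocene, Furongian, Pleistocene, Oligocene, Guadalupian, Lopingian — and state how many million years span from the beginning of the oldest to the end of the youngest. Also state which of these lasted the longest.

From the excerpt: Eocene 56–33.9; Miocene 23.03–5.333; Furongian 497–485.4; Pleistocene 2.58–0.0117; Oligocene 33.9–23.03; Guadalupian 273.01–259.51; Lopingian 259.51–251.902 (Ma).
Larger Ma is earlier, so the oldest is Furongian and the youngest is Pleistocene; oldest to youngest: Furongian, Guadalupian, Lopingian, Eocene, Oligocene, Miocene, Pleistocene.
Oldest start 497 minus youngest end 0.0117 gives 496.9883 Myr overall.
Individual lengths (start − end): Eocene 22.1; Guadalupian 13.5; Miocene 17.697; Furongian 11.6; Oligocene 10.87; Lopingian 7.608; Pleistocene 2.5683. The largest is Eocene at 22.1 Myr.

Furongian, Guadalupian, Lopingian, Eocene, Oligocene, Miocene, Pleistocene; total span 496.9883 Myr; longest is Eocene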